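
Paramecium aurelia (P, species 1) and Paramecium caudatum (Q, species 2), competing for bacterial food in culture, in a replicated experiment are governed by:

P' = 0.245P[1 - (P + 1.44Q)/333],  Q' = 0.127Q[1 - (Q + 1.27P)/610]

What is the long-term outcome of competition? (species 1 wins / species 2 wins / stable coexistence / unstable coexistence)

species 2 excludes species 1

Compare the nullcline intercepts: K1/α12 = 333/1.44 = 231 < K2 = 610; K2/α21 = 610/1.27 = 480 > K1 = 333.
Since the inequalities point opposite ways, species 2 can invade but species 1 cannot.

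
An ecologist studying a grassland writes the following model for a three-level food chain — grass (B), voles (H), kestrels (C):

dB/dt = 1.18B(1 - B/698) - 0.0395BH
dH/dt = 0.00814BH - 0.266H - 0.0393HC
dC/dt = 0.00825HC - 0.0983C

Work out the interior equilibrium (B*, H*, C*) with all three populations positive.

B* ≈ 420, H* ≈ 11.9, C* ≈ 80.1

From dC/dt = 0: 0.00825H* = 0.0983, so H* = 11.9.
From dB/dt = 0: 1.18(1 - B*/698) = 0.0395·11.9, giving B* = 698·(1 - 0.399) = 420.
From dH/dt = 0: 0.00814·420 - 0.266 = 0.0393C*, so C* = 3.15/0.0393 = 80.1.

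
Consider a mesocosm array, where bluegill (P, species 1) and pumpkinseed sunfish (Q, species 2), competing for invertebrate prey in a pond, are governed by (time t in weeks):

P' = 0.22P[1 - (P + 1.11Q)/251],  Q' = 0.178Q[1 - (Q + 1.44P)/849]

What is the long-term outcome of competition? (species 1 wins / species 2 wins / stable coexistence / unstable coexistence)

species 2 excludes species 1

Compare the nullcline intercepts: K1/α12 = 251/1.11 = 226 < K2 = 849; K2/α21 = 849/1.44 = 590 > K1 = 251.
Since the inequalities point opposite ways, species 2 can invade but species 1 cannot.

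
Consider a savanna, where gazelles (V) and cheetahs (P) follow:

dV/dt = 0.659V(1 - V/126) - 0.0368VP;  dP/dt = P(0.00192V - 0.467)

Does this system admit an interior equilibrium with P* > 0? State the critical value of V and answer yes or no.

Threshold V = 243; K < 243, so no, the predator goes extinct.

The predator equation gives dP/dt > 0 only when V > 0.467/0.00192 = 243.
Without the predator, V → K = 126. Since 126 < 243, the predator cannot invade.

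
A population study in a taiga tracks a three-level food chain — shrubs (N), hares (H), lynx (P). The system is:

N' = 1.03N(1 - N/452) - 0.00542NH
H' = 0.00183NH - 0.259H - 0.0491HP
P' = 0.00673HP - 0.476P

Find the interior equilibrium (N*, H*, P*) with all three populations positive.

N* ≈ 284, H* ≈ 70.7, P* ≈ 5.3

From dP/dt = 0: 0.00673H* = 0.476, so H* = 70.7.
From dN/dt = 0: 1.03(1 - N*/452) = 0.00542·70.7, giving N* = 452·(1 - 0.372) = 284.
From dH/dt = 0: 0.00183·284 - 0.259 = 0.0491P*, so P* = 0.26/0.0491 = 5.3.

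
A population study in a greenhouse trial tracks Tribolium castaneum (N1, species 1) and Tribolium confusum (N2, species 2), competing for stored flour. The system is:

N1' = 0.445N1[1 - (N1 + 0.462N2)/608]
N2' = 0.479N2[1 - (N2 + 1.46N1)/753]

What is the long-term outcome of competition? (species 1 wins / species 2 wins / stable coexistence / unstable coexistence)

species 1 excludes species 2

Compare the nullcline intercepts: K1/α12 = 608/0.462 = 1320 > K2 = 753; K2/α21 = 753/1.46 = 516 < K1 = 608.
Since the inequalities point opposite ways, species 1 can invade but species 2 cannot.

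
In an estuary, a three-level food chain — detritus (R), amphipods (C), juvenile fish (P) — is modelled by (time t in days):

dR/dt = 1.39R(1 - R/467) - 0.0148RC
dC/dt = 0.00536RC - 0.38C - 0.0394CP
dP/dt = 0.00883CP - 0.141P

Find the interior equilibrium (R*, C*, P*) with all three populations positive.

From dP/dt = 0: 0.00883C* = 0.141, so C* = 16.
From dR/dt = 0: 1.39(1 - R*/467) = 0.0148·16, giving R* = 467·(1 - 0.17) = 388.
From dC/dt = 0: 0.00536·388 - 0.38 = 0.0394P*, so P* = 1.7/0.0394 = 43.1.

R* ≈ 388, C* ≈ 16, P* ≈ 43.1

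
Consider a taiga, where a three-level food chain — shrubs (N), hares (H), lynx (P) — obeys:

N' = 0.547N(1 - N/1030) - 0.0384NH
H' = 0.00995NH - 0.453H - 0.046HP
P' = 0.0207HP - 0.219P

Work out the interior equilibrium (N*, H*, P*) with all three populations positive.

From dP/dt = 0: 0.0207H* = 0.219, so H* = 10.6.
From dN/dt = 0: 0.547(1 - N*/1030) = 0.0384·10.6, giving N* = 1030·(1 - 0.743) = 265.
From dH/dt = 0: 0.00995·265 - 0.453 = 0.046P*, so P* = 2.18/0.046 = 47.5.

N* ≈ 265, H* ≈ 10.6, P* ≈ 47.5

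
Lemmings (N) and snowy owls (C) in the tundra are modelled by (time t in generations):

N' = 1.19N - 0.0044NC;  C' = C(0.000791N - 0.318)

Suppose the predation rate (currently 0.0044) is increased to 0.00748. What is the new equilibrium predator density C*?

C* ≈ 159

At the interior fixed point, setting dN/dt = 0 with N > 0 fixes C* = (prey growth rate)/(NC coefficient) — independent of the other coefficients.
With the change, C* = 1.19/0.00748 = 159; it falls from 270.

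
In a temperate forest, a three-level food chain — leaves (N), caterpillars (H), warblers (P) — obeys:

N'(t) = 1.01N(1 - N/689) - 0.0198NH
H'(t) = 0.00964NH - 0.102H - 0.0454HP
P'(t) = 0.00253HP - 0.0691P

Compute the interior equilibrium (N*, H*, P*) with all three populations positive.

From dP/dt = 0: 0.00253H* = 0.0691, so H* = 27.3.
From dN/dt = 0: 1.01(1 - N*/689) = 0.0198·27.3, giving N* = 689·(1 - 0.535) = 320.
From dH/dt = 0: 0.00964·320 - 0.102 = 0.0454P*, so P* = 2.98/0.0454 = 65.7.

N* ≈ 320, H* ≈ 27.3, P* ≈ 65.7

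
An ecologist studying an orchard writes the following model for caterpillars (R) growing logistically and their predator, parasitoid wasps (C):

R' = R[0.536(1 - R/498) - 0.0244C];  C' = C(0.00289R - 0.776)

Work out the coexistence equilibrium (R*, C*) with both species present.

From dC/dt = 0 with C > 0: 0.00289R* = 0.776, so R* = 269.
Substitute into dR/dt = 0: 0.536(1 - 269/498) = 0.0244C*.
The bracket is 0.461, giving C* = 0.247/0.0244 = 10.1.

R* ≈ 269, C* ≈ 10.1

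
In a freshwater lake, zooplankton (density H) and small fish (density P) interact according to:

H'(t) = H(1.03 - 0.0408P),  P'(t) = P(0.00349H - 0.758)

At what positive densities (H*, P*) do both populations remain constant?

H* ≈ 217, P* ≈ 25.2

Set dP/dt = 0 with P > 0: 0.00349H - 0.758 = 0, so H* = 0.758/0.00349 = 217.
Set dH/dt = 0 with H > 0: 1.03 - 0.0408P = 0, so P* = 1.03/0.0408 = 25.2.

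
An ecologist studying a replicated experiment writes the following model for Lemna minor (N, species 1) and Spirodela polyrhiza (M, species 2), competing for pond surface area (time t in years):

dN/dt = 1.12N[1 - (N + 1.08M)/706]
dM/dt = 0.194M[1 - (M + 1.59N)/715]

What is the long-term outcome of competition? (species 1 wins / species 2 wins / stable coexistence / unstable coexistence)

Compare the nullcline intercepts: K1/α12 = 706/1.08 = 654 < K2 = 715; K2/α21 = 715/1.59 = 450 < K1 = 706.
Since both are reversed, neither can invade when rare; the interior point is a saddle.

unstable coexistence (outcome depends on initial conditions)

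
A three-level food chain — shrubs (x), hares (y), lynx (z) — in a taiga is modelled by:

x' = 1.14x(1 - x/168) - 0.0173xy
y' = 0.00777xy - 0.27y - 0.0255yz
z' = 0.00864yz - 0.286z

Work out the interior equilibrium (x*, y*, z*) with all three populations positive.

From dz/dt = 0: 0.00864y* = 0.286, so y* = 33.1.
From dx/dt = 0: 1.14(1 - x*/168) = 0.0173·33.1, giving x* = 168·(1 - 0.502) = 83.6.
From dy/dt = 0: 0.00777·83.6 - 0.27 = 0.0255z*, so z* = 0.38/0.0255 = 14.9.

x* ≈ 83.6, y* ≈ 33.1, z* ≈ 14.9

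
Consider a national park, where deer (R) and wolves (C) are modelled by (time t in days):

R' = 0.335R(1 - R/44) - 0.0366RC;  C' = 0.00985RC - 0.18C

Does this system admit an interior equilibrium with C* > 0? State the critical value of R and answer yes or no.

The predator equation gives dC/dt > 0 only when R > 0.18/0.00985 = 18.3.
Without the predator, R → K = 44. Since 44 > 18.3, the predator can invade and persist.

Threshold R = 18.3; K > 18.3, so yes, the predator persists.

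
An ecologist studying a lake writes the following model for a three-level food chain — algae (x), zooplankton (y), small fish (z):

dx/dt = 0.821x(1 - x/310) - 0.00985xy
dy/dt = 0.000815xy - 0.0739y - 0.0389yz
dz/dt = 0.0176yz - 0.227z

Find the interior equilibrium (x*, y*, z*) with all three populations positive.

x* ≈ 262, y* ≈ 12.9, z* ≈ 3.59

From dz/dt = 0: 0.0176y* = 0.227, so y* = 12.9.
From dx/dt = 0: 0.821(1 - x*/310) = 0.00985·12.9, giving x* = 310·(1 - 0.155) = 262.
From dy/dt = 0: 0.000815·262 - 0.0739 = 0.0389z*, so z* = 0.14/0.0389 = 3.59.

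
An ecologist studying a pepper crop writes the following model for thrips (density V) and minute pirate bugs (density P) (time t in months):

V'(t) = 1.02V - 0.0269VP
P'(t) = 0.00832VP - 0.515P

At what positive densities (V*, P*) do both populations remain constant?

Set dP/dt = 0 with P > 0: 0.00832V - 0.515 = 0, so V* = 0.515/0.00832 = 61.9.
Set dV/dt = 0 with V > 0: 1.02 - 0.0269P = 0, so P* = 1.02/0.0269 = 37.9.

V* ≈ 61.9, P* ≈ 37.9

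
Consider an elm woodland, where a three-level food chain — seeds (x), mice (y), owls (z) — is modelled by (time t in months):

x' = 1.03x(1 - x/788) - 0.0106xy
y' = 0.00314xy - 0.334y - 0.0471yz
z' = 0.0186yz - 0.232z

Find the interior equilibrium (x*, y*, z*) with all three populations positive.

From dz/dt = 0: 0.0186y* = 0.232, so y* = 12.5.
From dx/dt = 0: 1.03(1 - x*/788) = 0.0106·12.5, giving x* = 788·(1 - 0.128) = 687.
From dy/dt = 0: 0.00314·687 - 0.334 = 0.0471z*, so z* = 1.82/0.0471 = 38.7.

x* ≈ 687, y* ≈ 12.5, z* ≈ 38.7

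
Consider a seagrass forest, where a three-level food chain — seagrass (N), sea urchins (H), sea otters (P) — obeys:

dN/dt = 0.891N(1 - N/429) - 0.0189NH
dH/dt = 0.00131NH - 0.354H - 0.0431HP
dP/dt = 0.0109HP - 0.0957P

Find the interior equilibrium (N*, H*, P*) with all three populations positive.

From dP/dt = 0: 0.0109H* = 0.0957, so H* = 8.78.
From dN/dt = 0: 0.891(1 - N*/429) = 0.0189·8.78, giving N* = 429·(1 - 0.186) = 349.
From dH/dt = 0: 0.00131·349 - 0.354 = 0.0431P*, so P* = 0.103/0.0431 = 2.4.

N* ≈ 349, H* ≈ 8.78, P* ≈ 2.4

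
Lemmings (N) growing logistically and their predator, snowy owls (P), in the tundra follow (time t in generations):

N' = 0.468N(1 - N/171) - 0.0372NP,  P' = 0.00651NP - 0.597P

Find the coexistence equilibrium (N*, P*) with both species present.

From dP/dt = 0 with P > 0: 0.00651N* = 0.597, so N* = 91.7.
Substitute into dN/dt = 0: 0.468(1 - 91.7/171) = 0.0372P*.
The bracket is 0.464, giving P* = 0.217/0.0372 = 5.83.

N* ≈ 91.7, P* ≈ 5.83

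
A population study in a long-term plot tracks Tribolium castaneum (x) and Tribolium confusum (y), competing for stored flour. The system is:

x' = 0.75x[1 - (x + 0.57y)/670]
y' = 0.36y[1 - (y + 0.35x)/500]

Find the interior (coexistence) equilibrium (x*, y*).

x* ≈ 481, y* ≈ 332

Setting both brackets to zero gives the nullclines x + 0.57y = 670 and 0.35x + y = 500.
Substituting y = 500 - 0.35x into the first: x(1 - 0.57·0.35) = 670 - 0.57·500.
So x* = 385/0.8 = 481, and then y* = 500 - 0.35·481 = 332.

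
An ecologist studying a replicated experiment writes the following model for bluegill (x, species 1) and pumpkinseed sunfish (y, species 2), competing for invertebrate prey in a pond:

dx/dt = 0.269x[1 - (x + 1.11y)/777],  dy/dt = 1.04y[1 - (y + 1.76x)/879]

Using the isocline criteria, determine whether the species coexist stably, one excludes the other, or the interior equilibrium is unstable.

Compare the nullcline intercepts: K1/α12 = 777/1.11 = 700 < K2 = 879; K2/α21 = 879/1.76 = 499 < K1 = 777.
Since both are reversed, neither can invade when rare; the interior point is a saddle.

unstable coexistence (outcome depends on initial conditions)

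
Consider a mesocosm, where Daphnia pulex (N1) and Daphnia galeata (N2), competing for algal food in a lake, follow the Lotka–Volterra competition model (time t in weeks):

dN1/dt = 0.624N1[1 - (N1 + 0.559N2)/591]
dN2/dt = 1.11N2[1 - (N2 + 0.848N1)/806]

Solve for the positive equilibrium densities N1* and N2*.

Setting both brackets to zero gives the nullclines N1 + 0.559N2 = 591 and 0.848N1 + N2 = 806.
Substituting N2 = 806 - 0.848N1 into the first: N1(1 - 0.559·0.848) = 591 - 0.559·806.
So N1* = 140/0.526 = 267, and then N2* = 806 - 0.848·267 = 580.

N1* ≈ 267, N2* ≈ 580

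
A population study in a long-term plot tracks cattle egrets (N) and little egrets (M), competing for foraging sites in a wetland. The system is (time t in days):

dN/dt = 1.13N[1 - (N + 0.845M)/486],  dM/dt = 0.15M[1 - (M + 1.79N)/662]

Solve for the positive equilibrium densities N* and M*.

Setting both brackets to zero gives the nullclines N + 0.845M = 486 and 1.79N + M = 662.
Substituting M = 662 - 1.79N into the first: N(1 - 0.845·1.79) = 486 - 0.845·662.
So N* = -73.4/-0.513 = 143, and then M* = 662 - 1.79·143 = 406.

N* ≈ 143, M* ≈ 406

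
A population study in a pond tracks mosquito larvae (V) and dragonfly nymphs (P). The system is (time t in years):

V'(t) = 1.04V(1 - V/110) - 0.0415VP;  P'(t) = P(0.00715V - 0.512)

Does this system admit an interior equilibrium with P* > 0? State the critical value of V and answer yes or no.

Threshold V = 71.6; K > 71.6, so yes, the predator persists.

The predator equation gives dP/dt > 0 only when V > 0.512/0.00715 = 71.6.
Without the predator, V → K = 110. Since 110 > 71.6, the predator can invade and persist.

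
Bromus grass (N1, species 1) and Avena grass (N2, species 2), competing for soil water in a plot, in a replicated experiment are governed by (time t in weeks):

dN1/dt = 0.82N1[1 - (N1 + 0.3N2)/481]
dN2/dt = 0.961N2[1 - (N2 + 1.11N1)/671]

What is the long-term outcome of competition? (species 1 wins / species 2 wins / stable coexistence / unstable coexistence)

Compare the nullcline intercepts: K1/α12 = 481/0.3 = 1600 > K2 = 671; K2/α21 = 671/1.11 = 605 > K1 = 481.
Since both inequalities hold, each species can invade when rare, so the interior equilibrium is stable.

stable coexistence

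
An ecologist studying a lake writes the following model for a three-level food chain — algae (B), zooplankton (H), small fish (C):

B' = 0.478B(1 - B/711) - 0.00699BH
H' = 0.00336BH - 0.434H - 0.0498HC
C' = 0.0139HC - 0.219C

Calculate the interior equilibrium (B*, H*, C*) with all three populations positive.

From dC/dt = 0: 0.0139H* = 0.219, so H* = 15.8.
From dB/dt = 0: 0.478(1 - B*/711) = 0.00699·15.8, giving B* = 711·(1 - 0.23) = 547.
From dH/dt = 0: 0.00336·547 - 0.434 = 0.0498C*, so C* = 1.4/0.0498 = 28.2.

B* ≈ 547, H* ≈ 15.8, C* ≈ 28.2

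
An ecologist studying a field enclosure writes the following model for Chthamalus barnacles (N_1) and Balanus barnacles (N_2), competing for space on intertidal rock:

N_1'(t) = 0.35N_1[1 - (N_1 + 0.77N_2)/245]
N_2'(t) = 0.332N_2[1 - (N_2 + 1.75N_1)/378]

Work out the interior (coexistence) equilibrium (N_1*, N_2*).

N_1* ≈ 133, N_2* ≈ 146

Setting both brackets to zero gives the nullclines N_1 + 0.77N_2 = 245 and 1.75N_1 + N_2 = 378.
Substituting N_2 = 378 - 1.75N_1 into the first: N_1(1 - 0.77·1.75) = 245 - 0.77·378.
So N_1* = -46.1/-0.348 = 133, and then N_2* = 378 - 1.75·133 = 146.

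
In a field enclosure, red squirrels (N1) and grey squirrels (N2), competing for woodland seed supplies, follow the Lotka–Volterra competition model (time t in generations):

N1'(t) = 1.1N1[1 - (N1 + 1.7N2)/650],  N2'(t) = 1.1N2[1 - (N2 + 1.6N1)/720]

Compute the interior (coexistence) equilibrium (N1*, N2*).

N1* ≈ 334, N2* ≈ 186

Setting both brackets to zero gives the nullclines N1 + 1.7N2 = 650 and 1.6N1 + N2 = 720.
Substituting N2 = 720 - 1.6N1 into the first: N1(1 - 1.7·1.6) = 650 - 1.7·720.
So N1* = -574/-1.72 = 334, and then N2* = 720 - 1.6·334 = 186.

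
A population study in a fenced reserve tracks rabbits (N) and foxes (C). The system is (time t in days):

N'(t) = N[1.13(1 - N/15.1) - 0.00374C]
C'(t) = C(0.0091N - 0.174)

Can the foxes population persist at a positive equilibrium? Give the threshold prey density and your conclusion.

Threshold N = 19.1; K < 19.1, so no, the predator goes extinct.

The predator equation gives dC/dt > 0 only when N > 0.174/0.0091 = 19.1.
Without the predator, N → K = 15.1. Since 15.1 < 19.1, the predator cannot invade.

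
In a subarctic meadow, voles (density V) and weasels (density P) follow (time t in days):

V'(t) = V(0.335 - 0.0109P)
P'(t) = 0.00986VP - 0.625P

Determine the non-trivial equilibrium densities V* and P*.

V* ≈ 63.4, P* ≈ 30.7

Set dP/dt = 0 with P > 0: 0.00986V - 0.625 = 0, so V* = 0.625/0.00986 = 63.4.
Set dV/dt = 0 with V > 0: 0.335 - 0.0109P = 0, so P* = 0.335/0.0109 = 30.7.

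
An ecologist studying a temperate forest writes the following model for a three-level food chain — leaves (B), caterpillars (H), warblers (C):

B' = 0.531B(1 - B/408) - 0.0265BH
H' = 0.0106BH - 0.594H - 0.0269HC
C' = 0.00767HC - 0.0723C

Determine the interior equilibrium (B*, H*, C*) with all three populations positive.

From dC/dt = 0: 0.00767H* = 0.0723, so H* = 9.43.
From dB/dt = 0: 0.531(1 - B*/408) = 0.0265·9.43, giving B* = 408·(1 - 0.47) = 216.
From dH/dt = 0: 0.0106·216 - 0.594 = 0.0269C*, so C* = 1.7/0.0269 = 63.1.

B* ≈ 216, H* ≈ 9.43, C* ≈ 63.1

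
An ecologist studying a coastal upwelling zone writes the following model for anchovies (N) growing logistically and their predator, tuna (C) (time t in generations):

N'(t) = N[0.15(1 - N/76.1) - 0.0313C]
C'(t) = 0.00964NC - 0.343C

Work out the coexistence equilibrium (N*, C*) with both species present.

From dC/dt = 0 with C > 0: 0.00964N* = 0.343, so N* = 35.6.
Substitute into dN/dt = 0: 0.15(1 - 35.6/76.1) = 0.0313C*.
The bracket is 0.532, giving C* = 0.0799/0.0313 = 2.55.

N* ≈ 35.6, C* ≈ 2.55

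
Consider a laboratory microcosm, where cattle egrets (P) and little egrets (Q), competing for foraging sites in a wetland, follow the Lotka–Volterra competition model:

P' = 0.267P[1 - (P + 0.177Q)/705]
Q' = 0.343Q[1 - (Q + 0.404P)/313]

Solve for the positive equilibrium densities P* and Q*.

Setting both brackets to zero gives the nullclines P + 0.177Q = 705 and 0.404P + Q = 313.
Substituting Q = 313 - 0.404P into the first: P(1 - 0.177·0.404) = 705 - 0.177·313.
So P* = 650/0.928 = 700, and then Q* = 313 - 0.404·700 = 30.4.

P* ≈ 700, Q* ≈ 30.4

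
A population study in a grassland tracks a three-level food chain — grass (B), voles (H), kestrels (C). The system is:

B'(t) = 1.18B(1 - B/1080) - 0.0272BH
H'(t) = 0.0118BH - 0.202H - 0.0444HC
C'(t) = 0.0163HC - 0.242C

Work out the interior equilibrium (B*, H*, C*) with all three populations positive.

B* ≈ 710, H* ≈ 14.8, C* ≈ 184

From dC/dt = 0: 0.0163H* = 0.242, so H* = 14.8.
From dB/dt = 0: 1.18(1 - B*/1080) = 0.0272·14.8, giving B* = 1080·(1 - 0.342) = 710.
From dH/dt = 0: 0.0118·710 - 0.202 = 0.0444C*, so C* = 8.18/0.0444 = 184.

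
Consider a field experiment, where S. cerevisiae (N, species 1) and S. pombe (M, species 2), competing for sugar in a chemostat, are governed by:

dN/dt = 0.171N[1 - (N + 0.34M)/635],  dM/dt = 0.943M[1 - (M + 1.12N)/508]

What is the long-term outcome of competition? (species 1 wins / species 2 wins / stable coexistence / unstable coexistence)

species 1 excludes species 2

Compare the nullcline intercepts: K1/α12 = 635/0.34 = 1870 > K2 = 508; K2/α21 = 508/1.12 = 454 < K1 = 635.
Since the inequalities point opposite ways, species 1 can invade but species 2 cannot.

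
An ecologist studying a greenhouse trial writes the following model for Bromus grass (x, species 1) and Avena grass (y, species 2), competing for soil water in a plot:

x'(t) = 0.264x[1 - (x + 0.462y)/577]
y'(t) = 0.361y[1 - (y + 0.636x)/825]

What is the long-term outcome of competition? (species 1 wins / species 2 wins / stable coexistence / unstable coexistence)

Compare the nullcline intercepts: K1/α12 = 577/0.462 = 1250 > K2 = 825; K2/α21 = 825/0.636 = 1300 > K1 = 577.
Since both inequalities hold, each species can invade when rare, so the interior equilibrium is stable.

stable coexistence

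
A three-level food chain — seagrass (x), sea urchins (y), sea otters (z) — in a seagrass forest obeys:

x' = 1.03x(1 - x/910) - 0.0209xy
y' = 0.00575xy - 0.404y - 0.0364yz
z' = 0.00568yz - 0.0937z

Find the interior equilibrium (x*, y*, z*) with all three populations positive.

From dz/dt = 0: 0.00568y* = 0.0937, so y* = 16.5.
From dx/dt = 0: 1.03(1 - x*/910) = 0.0209·16.5, giving x* = 910·(1 - 0.335) = 605.
From dy/dt = 0: 0.00575·605 - 0.404 = 0.0364z*, so z* = 3.08/0.0364 = 84.5.

x* ≈ 605, y* ≈ 16.5, z* ≈ 84.5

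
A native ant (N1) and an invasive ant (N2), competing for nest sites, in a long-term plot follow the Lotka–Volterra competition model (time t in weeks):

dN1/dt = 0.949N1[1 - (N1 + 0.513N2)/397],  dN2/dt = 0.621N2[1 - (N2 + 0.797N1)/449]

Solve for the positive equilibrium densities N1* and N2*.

N1* ≈ 282, N2* ≈ 224

Setting both brackets to zero gives the nullclines N1 + 0.513N2 = 397 and 0.797N1 + N2 = 449.
Substituting N2 = 449 - 0.797N1 into the first: N1(1 - 0.513·0.797) = 397 - 0.513·449.
So N1* = 167/0.591 = 282, and then N2* = 449 - 0.797·282 = 224.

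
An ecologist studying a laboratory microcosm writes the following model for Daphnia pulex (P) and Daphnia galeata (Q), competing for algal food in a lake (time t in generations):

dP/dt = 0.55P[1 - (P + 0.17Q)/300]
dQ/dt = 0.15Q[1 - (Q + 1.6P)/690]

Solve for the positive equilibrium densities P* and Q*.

P* ≈ 251, Q* ≈ 288

Setting both brackets to zero gives the nullclines P + 0.17Q = 300 and 1.6P + Q = 690.
Substituting Q = 690 - 1.6P into the first: P(1 - 0.17·1.6) = 300 - 0.17·690.
So P* = 183/0.728 = 251, and then Q* = 690 - 1.6·251 = 288.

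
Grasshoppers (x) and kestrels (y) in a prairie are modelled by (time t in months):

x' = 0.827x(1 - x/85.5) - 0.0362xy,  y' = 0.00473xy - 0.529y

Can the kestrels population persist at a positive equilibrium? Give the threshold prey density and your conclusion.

Threshold x = 112; K < 112, so no, the predator goes extinct.

The predator equation gives dy/dt > 0 only when x > 0.529/0.00473 = 112.
Without the predator, x → K = 85.5. Since 85.5 < 112, the predator cannot invade.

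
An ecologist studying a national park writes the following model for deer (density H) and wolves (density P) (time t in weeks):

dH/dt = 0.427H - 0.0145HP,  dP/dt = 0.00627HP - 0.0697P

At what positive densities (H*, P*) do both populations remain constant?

H* ≈ 11.1, P* ≈ 29.4

Set dP/dt = 0 with P > 0: 0.00627H - 0.0697 = 0, so H* = 0.0697/0.00627 = 11.1.
Set dH/dt = 0 with H > 0: 0.427 - 0.0145P = 0, so P* = 0.427/0.0145 = 29.4.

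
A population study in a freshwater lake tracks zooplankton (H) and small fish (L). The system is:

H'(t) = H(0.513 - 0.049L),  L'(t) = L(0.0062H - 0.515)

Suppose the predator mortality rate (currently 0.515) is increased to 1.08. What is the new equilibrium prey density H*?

At the interior fixed point, setting dL/dt = 0 with L > 0 fixes H* = (predator death rate)/(HL coefficient) — independent of the other coefficients.
With the change, H* = 1.08/0.0062 = 174; it rises from 83.1.

H* ≈ 174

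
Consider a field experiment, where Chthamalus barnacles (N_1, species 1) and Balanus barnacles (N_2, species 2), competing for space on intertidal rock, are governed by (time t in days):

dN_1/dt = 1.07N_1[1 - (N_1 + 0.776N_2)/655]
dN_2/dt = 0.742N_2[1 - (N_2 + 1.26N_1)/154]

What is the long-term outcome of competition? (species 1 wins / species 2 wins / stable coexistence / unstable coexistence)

species 1 excludes species 2

Compare the nullcline intercepts: K1/α12 = 655/0.776 = 844 > K2 = 154; K2/α21 = 154/1.26 = 122 < K1 = 655.
Since the inequalities point opposite ways, species 1 can invade but species 2 cannot.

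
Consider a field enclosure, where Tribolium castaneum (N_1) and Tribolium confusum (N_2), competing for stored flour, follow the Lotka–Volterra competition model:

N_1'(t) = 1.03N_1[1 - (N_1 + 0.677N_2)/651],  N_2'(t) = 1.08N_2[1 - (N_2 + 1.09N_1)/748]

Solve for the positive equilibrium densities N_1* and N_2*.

Setting both brackets to zero gives the nullclines N_1 + 0.677N_2 = 651 and 1.09N_1 + N_2 = 748.
Substituting N_2 = 748 - 1.09N_1 into the first: N_1(1 - 0.677·1.09) = 651 - 0.677·748.
So N_1* = 145/0.262 = 552, and then N_2* = 748 - 1.09·552 = 147.

N_1* ≈ 552, N_2* ≈ 147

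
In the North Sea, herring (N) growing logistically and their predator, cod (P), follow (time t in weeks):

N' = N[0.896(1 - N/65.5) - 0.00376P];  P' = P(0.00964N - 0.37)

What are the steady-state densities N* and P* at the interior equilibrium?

N* ≈ 38.4, P* ≈ 98.7

From dP/dt = 0 with P > 0: 0.00964N* = 0.37, so N* = 38.4.
Substitute into dN/dt = 0: 0.896(1 - 38.4/65.5) = 0.00376P*.
The bracket is 0.414, giving P* = 0.371/0.00376 = 98.7.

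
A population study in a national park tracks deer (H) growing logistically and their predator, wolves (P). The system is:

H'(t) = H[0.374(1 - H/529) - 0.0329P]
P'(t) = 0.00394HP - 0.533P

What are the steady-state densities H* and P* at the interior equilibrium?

From dP/dt = 0 with P > 0: 0.00394H* = 0.533, so H* = 135.
Substitute into dH/dt = 0: 0.374(1 - 135/529) = 0.0329P*.
The bracket is 0.744, giving P* = 0.278/0.0329 = 8.46.

H* ≈ 135, P* ≈ 8.46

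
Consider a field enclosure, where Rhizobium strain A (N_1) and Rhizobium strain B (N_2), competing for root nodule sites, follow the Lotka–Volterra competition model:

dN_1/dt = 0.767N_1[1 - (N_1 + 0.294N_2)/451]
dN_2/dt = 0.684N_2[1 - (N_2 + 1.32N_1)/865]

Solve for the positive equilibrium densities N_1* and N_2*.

N_1* ≈ 321, N_2* ≈ 441

Setting both brackets to zero gives the nullclines N_1 + 0.294N_2 = 451 and 1.32N_1 + N_2 = 865.
Substituting N_2 = 865 - 1.32N_1 into the first: N_1(1 - 0.294·1.32) = 451 - 0.294·865.
So N_1* = 197/0.612 = 321, and then N_2* = 865 - 1.32·321 = 441.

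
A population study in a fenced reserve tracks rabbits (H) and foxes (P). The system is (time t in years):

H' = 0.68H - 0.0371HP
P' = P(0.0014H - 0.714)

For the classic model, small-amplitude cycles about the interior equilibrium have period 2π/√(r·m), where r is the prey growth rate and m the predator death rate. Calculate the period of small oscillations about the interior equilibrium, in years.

Here r = 0.68 and m = 0.714, so r·m = 0.486.
ω = √0.486 = 0.697 per year, hence T = 2π/ω ≈ 9.02 years.

T ≈ 9.02 years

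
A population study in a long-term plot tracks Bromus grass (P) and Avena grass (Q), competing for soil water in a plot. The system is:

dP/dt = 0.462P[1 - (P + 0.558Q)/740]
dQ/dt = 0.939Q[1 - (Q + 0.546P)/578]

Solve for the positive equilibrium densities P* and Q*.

P* ≈ 600, Q* ≈ 250

Setting both brackets to zero gives the nullclines P + 0.558Q = 740 and 0.546P + Q = 578.
Substituting Q = 578 - 0.546P into the first: P(1 - 0.558·0.546) = 740 - 0.558·578.
So P* = 417/0.695 = 600, and then Q* = 578 - 0.546·600 = 250.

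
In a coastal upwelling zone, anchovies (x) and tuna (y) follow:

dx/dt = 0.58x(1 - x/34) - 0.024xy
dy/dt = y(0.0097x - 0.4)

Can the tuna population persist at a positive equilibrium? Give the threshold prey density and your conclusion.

The predator equation gives dy/dt > 0 only when x > 0.4/0.0097 = 41.2.
Without the predator, x → K = 34. Since 34 < 41.2, the predator cannot invade.

Threshold x = 41.2; K < 41.2, so no, the predator goes extinct.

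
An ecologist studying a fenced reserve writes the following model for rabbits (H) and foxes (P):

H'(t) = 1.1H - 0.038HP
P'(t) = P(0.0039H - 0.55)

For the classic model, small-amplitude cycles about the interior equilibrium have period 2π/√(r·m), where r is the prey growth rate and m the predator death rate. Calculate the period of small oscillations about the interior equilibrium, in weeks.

Here r = 1.1 and m = 0.55, so r·m = 0.605.
ω = √0.605 = 0.778 per week, hence T = 2π/ω ≈ 8.08 weeks.

T ≈ 8.08 weeks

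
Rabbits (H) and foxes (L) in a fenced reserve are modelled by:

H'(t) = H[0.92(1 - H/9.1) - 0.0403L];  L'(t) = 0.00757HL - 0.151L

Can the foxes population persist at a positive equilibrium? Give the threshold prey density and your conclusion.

Threshold H = 19.9; K < 19.9, so no, the predator goes extinct.

The predator equation gives dL/dt > 0 only when H > 0.151/0.00757 = 19.9.
Without the predator, H → K = 9.1. Since 9.1 < 19.9, the predator cannot invade.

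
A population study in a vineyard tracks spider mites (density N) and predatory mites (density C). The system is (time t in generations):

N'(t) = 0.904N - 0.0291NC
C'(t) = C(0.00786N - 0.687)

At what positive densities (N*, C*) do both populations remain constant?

Set dC/dt = 0 with C > 0: 0.00786N - 0.687 = 0, so N* = 0.687/0.00786 = 87.4.
Set dN/dt = 0 with N > 0: 0.904 - 0.0291C = 0, so C* = 0.904/0.0291 = 31.1.

N* ≈ 87.4, C* ≈ 31.1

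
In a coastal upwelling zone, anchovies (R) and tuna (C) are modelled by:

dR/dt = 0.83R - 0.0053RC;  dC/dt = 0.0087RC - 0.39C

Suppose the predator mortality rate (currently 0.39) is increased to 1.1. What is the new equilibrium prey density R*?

At the interior fixed point, setting dC/dt = 0 with C > 0 fixes R* = (predator death rate)/(RC coefficient) — independent of the other coefficients.
With the change, R* = 1.1/0.0087 = 126; it rises from 44.8.

R* ≈ 126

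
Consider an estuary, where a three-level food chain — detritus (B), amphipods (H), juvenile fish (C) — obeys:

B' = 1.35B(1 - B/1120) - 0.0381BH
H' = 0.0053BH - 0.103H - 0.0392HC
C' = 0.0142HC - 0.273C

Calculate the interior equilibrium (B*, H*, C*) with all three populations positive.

From dC/dt = 0: 0.0142H* = 0.273, so H* = 19.2.
From dB/dt = 0: 1.35(1 - B*/1120) = 0.0381·19.2, giving B* = 1120·(1 - 0.543) = 512.
From dH/dt = 0: 0.0053·512 - 0.103 = 0.0392C*, so C* = 2.61/0.0392 = 66.6.

B* ≈ 512, H* ≈ 19.2, C* ≈ 66.6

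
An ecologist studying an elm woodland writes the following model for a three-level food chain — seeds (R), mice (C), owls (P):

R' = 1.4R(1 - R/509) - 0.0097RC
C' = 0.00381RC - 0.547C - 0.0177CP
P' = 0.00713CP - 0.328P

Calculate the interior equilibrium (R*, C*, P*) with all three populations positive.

R* ≈ 347, C* ≈ 46, P* ≈ 43.7

From dP/dt = 0: 0.00713C* = 0.328, so C* = 46.
From dR/dt = 0: 1.4(1 - R*/509) = 0.0097·46, giving R* = 509·(1 - 0.319) = 347.
From dC/dt = 0: 0.00381·347 - 0.547 = 0.0177P*, so P* = 0.774/0.0177 = 43.7.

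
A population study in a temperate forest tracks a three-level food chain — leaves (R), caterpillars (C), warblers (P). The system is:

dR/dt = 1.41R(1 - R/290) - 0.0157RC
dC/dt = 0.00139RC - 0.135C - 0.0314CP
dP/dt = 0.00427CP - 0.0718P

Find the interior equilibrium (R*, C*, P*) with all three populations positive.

R* ≈ 236, C* ≈ 16.8, P* ≈ 6.13

From dP/dt = 0: 0.00427C* = 0.0718, so C* = 16.8.
From dR/dt = 0: 1.41(1 - R*/290) = 0.0157·16.8, giving R* = 290·(1 - 0.187) = 236.
From dC/dt = 0: 0.00139·236 - 0.135 = 0.0314P*, so P* = 0.193/0.0314 = 6.13.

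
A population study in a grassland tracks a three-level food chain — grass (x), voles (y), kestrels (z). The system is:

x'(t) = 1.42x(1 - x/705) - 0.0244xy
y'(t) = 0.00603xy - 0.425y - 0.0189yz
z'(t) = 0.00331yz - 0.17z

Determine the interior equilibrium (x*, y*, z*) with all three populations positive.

x* ≈ 82.8, y* ≈ 51.4, z* ≈ 3.94

From dz/dt = 0: 0.00331y* = 0.17, so y* = 51.4.
From dx/dt = 0: 1.42(1 - x*/705) = 0.0244·51.4, giving x* = 705·(1 - 0.883) = 82.8.
From dy/dt = 0: 0.00603·82.8 - 0.425 = 0.0189z*, so z* = 0.0744/0.0189 = 3.94.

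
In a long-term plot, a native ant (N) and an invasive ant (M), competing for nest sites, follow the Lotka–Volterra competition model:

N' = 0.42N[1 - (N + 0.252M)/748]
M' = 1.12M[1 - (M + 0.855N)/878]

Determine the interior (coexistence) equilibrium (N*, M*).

N* ≈ 671, M* ≈ 304

Setting both brackets to zero gives the nullclines N + 0.252M = 748 and 0.855N + M = 878.
Substituting M = 878 - 0.855N into the first: N(1 - 0.252·0.855) = 748 - 0.252·878.
So N* = 527/0.785 = 671, and then M* = 878 - 0.855·671 = 304.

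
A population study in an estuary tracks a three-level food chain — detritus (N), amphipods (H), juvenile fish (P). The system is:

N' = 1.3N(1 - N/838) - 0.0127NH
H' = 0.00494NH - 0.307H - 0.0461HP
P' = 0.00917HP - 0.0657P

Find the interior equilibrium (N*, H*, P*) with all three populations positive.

From dP/dt = 0: 0.00917H* = 0.0657, so H* = 7.16.
From dN/dt = 0: 1.3(1 - N*/838) = 0.0127·7.16, giving N* = 838·(1 - 0.07) = 779.
From dH/dt = 0: 0.00494·779 - 0.307 = 0.0461P*, so P* = 3.54/0.0461 = 76.9.

N* ≈ 779, H* ≈ 7.16, P* ≈ 76.9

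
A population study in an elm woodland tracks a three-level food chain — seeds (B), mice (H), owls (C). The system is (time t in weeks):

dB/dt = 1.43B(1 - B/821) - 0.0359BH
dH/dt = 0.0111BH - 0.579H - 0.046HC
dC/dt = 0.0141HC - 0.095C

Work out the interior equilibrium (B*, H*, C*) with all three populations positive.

B* ≈ 682, H* ≈ 6.74, C* ≈ 152

From dC/dt = 0: 0.0141H* = 0.095, so H* = 6.74.
From dB/dt = 0: 1.43(1 - B*/821) = 0.0359·6.74, giving B* = 821·(1 - 0.169) = 682.
From dH/dt = 0: 0.0111·682 - 0.579 = 0.046C*, so C* = 6.99/0.046 = 152.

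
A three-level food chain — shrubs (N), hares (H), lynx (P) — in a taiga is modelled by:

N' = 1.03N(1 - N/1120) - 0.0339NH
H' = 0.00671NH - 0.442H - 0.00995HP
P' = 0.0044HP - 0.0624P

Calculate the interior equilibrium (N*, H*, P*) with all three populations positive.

From dP/dt = 0: 0.0044H* = 0.0624, so H* = 14.2.
From dN/dt = 0: 1.03(1 - N*/1120) = 0.0339·14.2, giving N* = 1120·(1 - 0.467) = 597.
From dH/dt = 0: 0.00671·597 - 0.442 = 0.00995P*, so P* = 3.57/0.00995 = 358.

N* ≈ 597, H* ≈ 14.2, P* ≈ 358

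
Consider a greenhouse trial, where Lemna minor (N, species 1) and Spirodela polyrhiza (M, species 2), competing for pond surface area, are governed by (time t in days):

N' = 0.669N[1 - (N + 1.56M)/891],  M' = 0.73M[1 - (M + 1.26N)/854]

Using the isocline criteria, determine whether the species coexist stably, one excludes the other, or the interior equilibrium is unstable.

unstable coexistence (outcome depends on initial conditions)

Compare the nullcline intercepts: K1/α12 = 891/1.56 = 571 < K2 = 854; K2/α21 = 854/1.26 = 678 < K1 = 891.
Since both are reversed, neither can invade when rare; the interior point is a saddle.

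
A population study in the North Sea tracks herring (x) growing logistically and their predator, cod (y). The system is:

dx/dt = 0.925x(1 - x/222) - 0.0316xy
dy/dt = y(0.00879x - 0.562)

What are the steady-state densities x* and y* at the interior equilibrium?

x* ≈ 63.9, y* ≈ 20.8

From dy/dt = 0 with y > 0: 0.00879x* = 0.562, so x* = 63.9.
Substitute into dx/dt = 0: 0.925(1 - 63.9/222) = 0.0316y*.
The bracket is 0.712, giving y* = 0.659/0.0316 = 20.8.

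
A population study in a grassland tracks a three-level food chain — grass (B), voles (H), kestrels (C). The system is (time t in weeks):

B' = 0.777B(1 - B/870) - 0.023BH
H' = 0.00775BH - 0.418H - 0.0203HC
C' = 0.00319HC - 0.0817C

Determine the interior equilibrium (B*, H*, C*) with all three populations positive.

From dC/dt = 0: 0.00319H* = 0.0817, so H* = 25.6.
From dB/dt = 0: 0.777(1 - B*/870) = 0.023·25.6, giving B* = 870·(1 - 0.758) = 210.
From dH/dt = 0: 0.00775·210 - 0.418 = 0.0203C*, so C* = 1.21/0.0203 = 59.7.

B* ≈ 210, H* ≈ 25.6, C* ≈ 59.7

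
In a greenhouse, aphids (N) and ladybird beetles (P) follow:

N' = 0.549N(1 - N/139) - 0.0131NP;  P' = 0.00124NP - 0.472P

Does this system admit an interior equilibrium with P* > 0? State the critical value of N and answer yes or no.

Threshold N = 381; K < 381, so no, the predator goes extinct.

The predator equation gives dP/dt > 0 only when N > 0.472/0.00124 = 381.
Without the predator, N → K = 139. Since 139 < 381, the predator cannot invade.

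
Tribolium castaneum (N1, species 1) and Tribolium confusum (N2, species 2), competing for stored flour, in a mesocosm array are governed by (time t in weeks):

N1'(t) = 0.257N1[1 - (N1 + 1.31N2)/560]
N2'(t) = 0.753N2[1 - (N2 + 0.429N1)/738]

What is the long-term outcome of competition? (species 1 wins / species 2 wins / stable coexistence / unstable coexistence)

Compare the nullcline intercepts: K1/α12 = 560/1.31 = 427 < K2 = 738; K2/α21 = 738/0.429 = 1720 > K1 = 560.
Since the inequalities point opposite ways, species 2 can invade but species 1 cannot.

species 2 excludes species 1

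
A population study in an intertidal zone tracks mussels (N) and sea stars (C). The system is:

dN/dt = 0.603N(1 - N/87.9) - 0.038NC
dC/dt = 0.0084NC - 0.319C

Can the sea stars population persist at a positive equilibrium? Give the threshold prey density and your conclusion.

The predator equation gives dC/dt > 0 only when N > 0.319/0.0084 = 38.
Without the predator, N → K = 87.9. Since 87.9 > 38, the predator can invade and persist.

Threshold N = 38; K > 38, so yes, the predator persists.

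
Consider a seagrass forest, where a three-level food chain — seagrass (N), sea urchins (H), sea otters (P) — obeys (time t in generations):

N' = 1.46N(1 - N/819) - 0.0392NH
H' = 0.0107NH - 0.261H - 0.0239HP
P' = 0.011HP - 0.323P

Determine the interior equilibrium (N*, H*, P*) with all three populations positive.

From dP/dt = 0: 0.011H* = 0.323, so H* = 29.4.
From dN/dt = 0: 1.46(1 - N*/819) = 0.0392·29.4, giving N* = 819·(1 - 0.788) = 173.
From dH/dt = 0: 0.0107·173 - 0.261 = 0.0239P*, so P* = 1.59/0.0239 = 66.7.

N* ≈ 173, H* ≈ 29.4, P* ≈ 66.7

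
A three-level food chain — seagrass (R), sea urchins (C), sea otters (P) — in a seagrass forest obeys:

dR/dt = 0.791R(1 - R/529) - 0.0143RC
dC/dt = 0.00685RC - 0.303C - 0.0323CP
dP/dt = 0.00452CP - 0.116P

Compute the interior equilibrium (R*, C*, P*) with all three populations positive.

R* ≈ 284, C* ≈ 25.7, P* ≈ 50.8

From dP/dt = 0: 0.00452C* = 0.116, so C* = 25.7.
From dR/dt = 0: 0.791(1 - R*/529) = 0.0143·25.7, giving R* = 529·(1 - 0.464) = 284.
From dC/dt = 0: 0.00685·284 - 0.303 = 0.0323P*, so P* = 1.64/0.0323 = 50.8.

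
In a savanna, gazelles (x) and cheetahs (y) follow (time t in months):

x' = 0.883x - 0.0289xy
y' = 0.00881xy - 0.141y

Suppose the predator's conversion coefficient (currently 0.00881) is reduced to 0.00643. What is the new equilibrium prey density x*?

x* ≈ 21.9

At the interior fixed point, setting dy/dt = 0 with y > 0 fixes x* = (predator death rate)/(xy coefficient) — independent of the other coefficients.
With the change, x* = 0.141/0.00643 = 21.9; it rises from 16.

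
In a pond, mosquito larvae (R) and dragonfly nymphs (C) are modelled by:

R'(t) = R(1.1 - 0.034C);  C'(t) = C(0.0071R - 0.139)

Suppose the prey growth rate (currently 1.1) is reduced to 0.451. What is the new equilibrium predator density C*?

At the interior fixed point, setting dR/dt = 0 with R > 0 fixes C* = (prey growth rate)/(RC coefficient) — independent of the other coefficients.
With the change, C* = 0.451/0.034 = 13.3; it falls from 32.4.

C* ≈ 13.3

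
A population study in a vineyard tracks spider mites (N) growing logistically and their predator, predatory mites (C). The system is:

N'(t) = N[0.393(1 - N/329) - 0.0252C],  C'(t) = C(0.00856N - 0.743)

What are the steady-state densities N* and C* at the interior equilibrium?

From dC/dt = 0 with C > 0: 0.00856N* = 0.743, so N* = 86.8.
Substitute into dN/dt = 0: 0.393(1 - 86.8/329) = 0.0252C*.
The bracket is 0.736, giving C* = 0.289/0.0252 = 11.5.

N* ≈ 86.8, C* ≈ 11.5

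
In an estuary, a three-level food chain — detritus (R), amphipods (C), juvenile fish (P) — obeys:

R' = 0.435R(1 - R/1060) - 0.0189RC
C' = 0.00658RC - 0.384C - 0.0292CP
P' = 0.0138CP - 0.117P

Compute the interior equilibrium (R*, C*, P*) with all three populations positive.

From dP/dt = 0: 0.0138C* = 0.117, so C* = 8.48.
From dR/dt = 0: 0.435(1 - R*/1060) = 0.0189·8.48, giving R* = 1060·(1 - 0.368) = 670.
From dC/dt = 0: 0.00658·670 - 0.384 = 0.0292P*, so P* = 4.02/0.0292 = 138.

R* ≈ 670, C* ≈ 8.48, P* ≈ 138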